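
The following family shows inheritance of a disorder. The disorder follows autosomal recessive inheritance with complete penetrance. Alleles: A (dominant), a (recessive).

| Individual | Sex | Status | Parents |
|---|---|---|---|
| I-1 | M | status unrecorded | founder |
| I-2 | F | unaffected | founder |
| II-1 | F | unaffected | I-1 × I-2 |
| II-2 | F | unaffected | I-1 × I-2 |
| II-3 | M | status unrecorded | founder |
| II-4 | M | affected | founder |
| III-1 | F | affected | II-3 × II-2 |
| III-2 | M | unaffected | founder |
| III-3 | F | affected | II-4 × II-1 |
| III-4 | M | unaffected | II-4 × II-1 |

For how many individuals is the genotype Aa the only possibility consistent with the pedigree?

Obligate heterozygotes: II-1 is unaffected so carries A and passed a to III-3 (aa), so II-1 is Aa; II-2 is unaffected so carries A and passed a to III-1 (aa), so II-2 is Aa; III-4 is unaffected so carries A and received a from II-4 (aa), so III-4 is Aa.
Every other individual is either homozygous by phenotype or has at least one consistent homozygous assignment, so the count is 3.

3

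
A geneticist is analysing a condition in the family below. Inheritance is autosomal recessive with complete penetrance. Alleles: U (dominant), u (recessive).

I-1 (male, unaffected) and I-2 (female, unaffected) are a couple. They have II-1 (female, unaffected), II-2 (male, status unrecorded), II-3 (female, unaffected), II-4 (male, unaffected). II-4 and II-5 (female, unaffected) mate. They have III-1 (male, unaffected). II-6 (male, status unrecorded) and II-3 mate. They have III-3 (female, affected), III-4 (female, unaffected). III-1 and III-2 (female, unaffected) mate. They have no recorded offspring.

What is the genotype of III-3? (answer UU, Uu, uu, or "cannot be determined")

uu

III-3 is affected, so III-3 is uu.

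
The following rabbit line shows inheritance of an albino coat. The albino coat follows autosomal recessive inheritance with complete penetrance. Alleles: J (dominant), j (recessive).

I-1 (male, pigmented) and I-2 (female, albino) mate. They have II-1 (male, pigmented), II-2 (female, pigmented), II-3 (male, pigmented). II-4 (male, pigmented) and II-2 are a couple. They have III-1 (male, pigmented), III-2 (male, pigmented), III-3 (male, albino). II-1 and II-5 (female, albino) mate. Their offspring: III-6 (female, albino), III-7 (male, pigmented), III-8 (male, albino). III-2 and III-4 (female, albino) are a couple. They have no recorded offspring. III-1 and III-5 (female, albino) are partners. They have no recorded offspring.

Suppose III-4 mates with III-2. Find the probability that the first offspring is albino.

III-4 is albino, so III-4 is jj.
II-4 is pigmented so carries J and passed j to III-3 (jj), so II-4 is Jj.
II-2 is pigmented so carries J and received j from I-2 (jj), so II-2 is Jj.
III-2 is a pigmented offspring of II-4 (Jj) × II-2 (Jj), whose cross gives 1/4 JJ : 1/2 Jj : 1/4 jj; conditioning on being pigmented, III-2 is JJ with probability 1/3, Jj with probability 2/3.
Summing over parental genotype combinations, P(offspring is albino) = 2/3·1/2 = 1/3.

1/3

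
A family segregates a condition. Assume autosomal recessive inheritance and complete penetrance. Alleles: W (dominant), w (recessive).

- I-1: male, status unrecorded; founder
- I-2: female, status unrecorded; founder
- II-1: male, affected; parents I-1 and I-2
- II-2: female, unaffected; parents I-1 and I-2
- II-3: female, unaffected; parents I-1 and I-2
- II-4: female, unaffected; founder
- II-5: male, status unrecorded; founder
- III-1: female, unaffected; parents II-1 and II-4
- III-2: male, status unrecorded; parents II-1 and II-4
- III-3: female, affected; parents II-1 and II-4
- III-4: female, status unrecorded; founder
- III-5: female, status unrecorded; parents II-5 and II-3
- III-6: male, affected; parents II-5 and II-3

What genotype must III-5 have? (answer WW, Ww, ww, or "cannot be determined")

cannot be determined

III-5's phenotype is unrecorded, and no parent or child forces a single allele at both positions; consistent genotype assignments exist with III-5 as WW or Ww or ww.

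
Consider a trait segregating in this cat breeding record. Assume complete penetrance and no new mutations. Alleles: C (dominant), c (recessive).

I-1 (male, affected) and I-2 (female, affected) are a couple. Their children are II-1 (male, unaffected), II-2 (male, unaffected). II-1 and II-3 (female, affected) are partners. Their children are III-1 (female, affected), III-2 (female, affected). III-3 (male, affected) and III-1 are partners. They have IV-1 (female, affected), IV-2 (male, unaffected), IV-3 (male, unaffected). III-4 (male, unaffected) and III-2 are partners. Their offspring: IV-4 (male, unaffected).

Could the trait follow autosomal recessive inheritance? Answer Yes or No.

No

Under autosomal recessive, II-1 (unaffected, male) cannot arise from I-1 (affected) × I-2 (affected).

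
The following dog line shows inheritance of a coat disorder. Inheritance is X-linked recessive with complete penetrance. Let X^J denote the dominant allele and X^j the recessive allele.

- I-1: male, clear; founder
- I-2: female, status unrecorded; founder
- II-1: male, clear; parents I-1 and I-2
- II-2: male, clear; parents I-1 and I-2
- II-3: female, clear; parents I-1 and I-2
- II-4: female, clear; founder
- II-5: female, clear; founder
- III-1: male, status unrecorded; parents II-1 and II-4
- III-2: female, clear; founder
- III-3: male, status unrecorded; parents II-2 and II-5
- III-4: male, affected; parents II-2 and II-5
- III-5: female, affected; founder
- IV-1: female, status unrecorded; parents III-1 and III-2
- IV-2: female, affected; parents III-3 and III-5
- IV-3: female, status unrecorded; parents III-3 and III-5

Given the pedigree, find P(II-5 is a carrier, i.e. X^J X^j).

II-5 is clear so carries J and passed j to III-3 (X^j Y), so II-5 is X^J X^j, giving P(X^J X^j) = 1.

1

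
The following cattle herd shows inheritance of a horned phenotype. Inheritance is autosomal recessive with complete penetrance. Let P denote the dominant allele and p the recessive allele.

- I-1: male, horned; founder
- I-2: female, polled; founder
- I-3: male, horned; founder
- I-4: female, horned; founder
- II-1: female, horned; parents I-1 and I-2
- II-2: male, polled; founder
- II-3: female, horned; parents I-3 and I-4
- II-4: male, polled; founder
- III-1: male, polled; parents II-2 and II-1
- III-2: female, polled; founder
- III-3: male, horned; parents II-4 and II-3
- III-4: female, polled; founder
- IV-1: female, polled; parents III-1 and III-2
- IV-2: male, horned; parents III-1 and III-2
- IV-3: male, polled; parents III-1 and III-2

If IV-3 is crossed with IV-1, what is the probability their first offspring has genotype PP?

4/9

III-1 is polled so carries P and received p from II-1 (pp), so III-1 is Pp.
III-2 is polled so carries P and passed p to IV-2 (pp), so III-2 is Pp.
IV-3 is a polled offspring of III-1 (Pp) × III-2 (Pp), whose cross gives 1/4 PP : 1/2 Pp : 1/4 pp; conditioning on being polled, IV-3 is PP with probability 1/3, Pp with probability 2/3.
IV-1 is a polled offspring of III-1 (Pp) × III-2 (Pp), whose cross gives 1/4 PP : 1/2 Pp : 1/4 pp; conditioning on being polled, IV-1 is PP with probability 1/3, Pp with probability 2/3.
Summing over parental genotype combinations, P(offspring has genotype PP) = 1/9·1 + 2/9·1/2 + 2/9·1/2 + 4/9·1/4 = 4/9.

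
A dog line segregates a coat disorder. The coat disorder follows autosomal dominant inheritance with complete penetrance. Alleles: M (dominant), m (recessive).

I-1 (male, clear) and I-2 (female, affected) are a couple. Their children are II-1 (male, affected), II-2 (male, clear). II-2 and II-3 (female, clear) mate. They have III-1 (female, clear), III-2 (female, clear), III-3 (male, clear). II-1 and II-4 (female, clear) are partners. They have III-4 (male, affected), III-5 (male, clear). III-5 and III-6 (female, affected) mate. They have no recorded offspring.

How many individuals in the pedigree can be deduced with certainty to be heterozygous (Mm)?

3

Obligate heterozygotes: I-2 is affected so carries M and passed m to II-2 (mm), so I-2 is Mm; II-1 is affected so carries M and received m from I-1 (mm), so II-1 is Mm; III-4 is affected so carries M and received m from II-4 (mm), so III-4 is Mm.
Every other individual is either homozygous by phenotype or has at least one consistent homozygous assignment, so the count is 3.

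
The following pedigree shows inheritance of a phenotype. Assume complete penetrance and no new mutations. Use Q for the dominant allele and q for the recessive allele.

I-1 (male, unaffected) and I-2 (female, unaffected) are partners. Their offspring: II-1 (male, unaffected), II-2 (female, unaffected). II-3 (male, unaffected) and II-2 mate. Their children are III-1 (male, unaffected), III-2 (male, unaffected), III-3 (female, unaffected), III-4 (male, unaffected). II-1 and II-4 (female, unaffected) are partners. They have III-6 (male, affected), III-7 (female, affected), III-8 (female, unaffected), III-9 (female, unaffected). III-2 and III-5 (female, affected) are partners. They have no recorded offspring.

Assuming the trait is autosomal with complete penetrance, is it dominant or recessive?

recessive

II-1 and II-4 are both unaffected yet have an affected child III-6. Under dominance, an affected child requires at least one affected parent, so the trait cannot be dominant.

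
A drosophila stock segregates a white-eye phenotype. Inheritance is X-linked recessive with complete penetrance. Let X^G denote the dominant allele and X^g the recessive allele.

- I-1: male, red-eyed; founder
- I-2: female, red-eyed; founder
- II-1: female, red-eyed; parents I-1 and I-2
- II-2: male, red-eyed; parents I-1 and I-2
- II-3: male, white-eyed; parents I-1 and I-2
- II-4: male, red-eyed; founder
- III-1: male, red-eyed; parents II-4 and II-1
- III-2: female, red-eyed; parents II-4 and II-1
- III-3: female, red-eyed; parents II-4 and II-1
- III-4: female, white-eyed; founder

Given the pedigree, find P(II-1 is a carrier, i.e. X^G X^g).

I-1 is red-eyed, so I-1 is X^G Y.
I-2 is red-eyed so carries G and passed g to II-3 (X^g Y), so I-2 is X^G X^g.
Their cross gives offspring ratios 1/2 X^G X^G : 1/2 X^G X^g. Conditioning on II-1 being red-eyed, P(X^G X^g) = 1/2 / 1 = 1/2 before taking II-1's own offspring into account.
II-4 is red-eyed, so II-4 is X^G Y.
Now use II-1's offspring. Probability of each recorded status — red-eyed son III-1: 1/2 if II-1 is X^G X^g, 1 if X^G X^G. (III-2, III-3: equally likely either way, so uninformative.)
Bayes: P(X^G X^g) = 1/2·1/2 / (1/2·1/2 + 1/2·1) = 1/3.

1/3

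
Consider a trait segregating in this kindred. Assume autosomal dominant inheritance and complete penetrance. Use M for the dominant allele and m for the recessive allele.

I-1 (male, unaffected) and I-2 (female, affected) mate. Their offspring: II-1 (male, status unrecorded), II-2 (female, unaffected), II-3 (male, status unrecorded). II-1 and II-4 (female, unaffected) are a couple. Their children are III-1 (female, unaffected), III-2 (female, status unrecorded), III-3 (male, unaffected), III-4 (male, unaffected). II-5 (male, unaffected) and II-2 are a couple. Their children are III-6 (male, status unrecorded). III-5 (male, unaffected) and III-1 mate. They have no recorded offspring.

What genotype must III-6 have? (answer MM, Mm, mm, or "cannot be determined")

mm

From phenotype alone, III-6 is MM or Mm or mm.
III-6 received m from II-5 (mm) and received m from II-2 (mm), so III-6 is mm.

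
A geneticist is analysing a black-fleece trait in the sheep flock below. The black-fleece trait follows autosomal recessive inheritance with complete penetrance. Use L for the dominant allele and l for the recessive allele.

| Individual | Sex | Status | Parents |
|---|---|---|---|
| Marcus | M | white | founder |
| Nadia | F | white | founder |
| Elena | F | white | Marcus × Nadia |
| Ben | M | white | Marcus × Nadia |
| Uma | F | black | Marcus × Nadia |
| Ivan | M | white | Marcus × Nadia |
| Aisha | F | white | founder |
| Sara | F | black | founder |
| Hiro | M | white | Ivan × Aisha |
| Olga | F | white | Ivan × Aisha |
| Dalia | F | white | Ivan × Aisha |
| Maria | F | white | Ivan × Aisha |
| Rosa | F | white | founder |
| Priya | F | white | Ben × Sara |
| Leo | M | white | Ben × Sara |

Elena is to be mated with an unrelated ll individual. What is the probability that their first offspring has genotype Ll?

Marcus is white so carries L and passed l to Uma (ll), so Marcus is Ll.
Nadia is white so carries L and passed l to Uma (ll), so Nadia is Ll.
Elena is a white offspring of Marcus (Ll) × Nadia (Ll), whose cross gives 1/4 LL : 1/2 Ll : 1/4 ll; conditioning on being white, Elena is LL with probability 1/3, Ll with probability 2/3.
Summing over parental genotype combinations, P(offspring has genotype Ll) = 1/3·1 + 2/3·1/2 = 2/3.

2/3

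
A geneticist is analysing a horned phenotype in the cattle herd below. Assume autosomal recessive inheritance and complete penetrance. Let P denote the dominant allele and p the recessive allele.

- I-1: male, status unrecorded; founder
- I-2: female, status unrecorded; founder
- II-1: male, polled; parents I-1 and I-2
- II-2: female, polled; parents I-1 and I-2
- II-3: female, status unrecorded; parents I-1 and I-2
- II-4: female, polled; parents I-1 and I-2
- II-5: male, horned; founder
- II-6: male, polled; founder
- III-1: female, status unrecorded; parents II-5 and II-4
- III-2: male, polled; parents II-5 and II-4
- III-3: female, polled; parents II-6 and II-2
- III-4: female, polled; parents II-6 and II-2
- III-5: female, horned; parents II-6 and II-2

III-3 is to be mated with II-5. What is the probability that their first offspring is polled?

II-6 is polled so carries P and passed p to III-5 (pp), so II-6 is Pp.
II-2 is polled so carries P and passed p to III-5 (pp), so II-2 is Pp.
III-3 is a polled offspring of II-6 (Pp) × II-2 (Pp), whose cross gives 1/4 PP : 1/2 Pp : 1/4 pp; conditioning on being polled, III-3 is PP with probability 1/3, Pp with probability 2/3.
II-5 is horned, so II-5 is pp.
Summing over parental genotype combinations, P(offspring is polled) = 1/3·1 + 2/3·1/2 = 2/3.

2/3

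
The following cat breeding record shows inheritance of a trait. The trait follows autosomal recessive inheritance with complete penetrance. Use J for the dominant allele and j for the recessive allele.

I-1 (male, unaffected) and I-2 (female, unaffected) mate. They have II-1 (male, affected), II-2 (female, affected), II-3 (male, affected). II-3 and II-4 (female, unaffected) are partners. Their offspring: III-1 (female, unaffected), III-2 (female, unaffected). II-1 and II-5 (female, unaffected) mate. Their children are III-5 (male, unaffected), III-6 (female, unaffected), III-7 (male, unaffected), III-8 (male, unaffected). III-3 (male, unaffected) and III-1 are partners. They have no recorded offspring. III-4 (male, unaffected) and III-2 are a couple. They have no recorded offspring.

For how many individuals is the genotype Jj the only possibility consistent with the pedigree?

8

Obligate heterozygotes: I-1 is unaffected so carries J and passed j to II-1 (jj), so I-1 is Jj; I-2 is unaffected so carries J and passed j to II-1 (jj), so I-2 is Jj; III-1 is unaffected so carries J and received j from II-3 (jj), so III-1 is Jj; III-2 is unaffected so carries J and received j from II-3 (jj), so III-2 is Jj; III-5 is unaffected so carries J and received j from II-1 (jj), so III-5 is Jj; III-6 is unaffected so carries J and received j from II-1 (jj), so III-6 is Jj; III-7 is unaffected so carries J and received j from II-1 (jj), so III-7 is Jj; III-8 is unaffected so carries J and received j from II-1 (jj), so III-8 is Jj.
Every other individual is either homozygous by phenotype or has at least one consistent homozygous assignment, so the count is 8.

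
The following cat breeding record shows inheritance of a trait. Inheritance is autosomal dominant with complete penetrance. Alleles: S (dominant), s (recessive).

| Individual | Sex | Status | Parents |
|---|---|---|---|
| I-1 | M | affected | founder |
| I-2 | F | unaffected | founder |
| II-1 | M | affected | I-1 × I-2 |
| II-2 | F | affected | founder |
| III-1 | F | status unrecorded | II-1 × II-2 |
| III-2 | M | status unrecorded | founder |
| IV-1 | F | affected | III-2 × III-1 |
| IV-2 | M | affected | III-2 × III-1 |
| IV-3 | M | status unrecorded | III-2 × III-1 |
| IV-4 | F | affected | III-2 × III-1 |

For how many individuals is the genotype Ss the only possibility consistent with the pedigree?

1

Obligate heterozygotes: II-1 is affected so carries S and received s from I-2 (ss), so II-1 is Ss.
Every other individual is either homozygous by phenotype or has at least one consistent homozygous assignment, so the count is 1.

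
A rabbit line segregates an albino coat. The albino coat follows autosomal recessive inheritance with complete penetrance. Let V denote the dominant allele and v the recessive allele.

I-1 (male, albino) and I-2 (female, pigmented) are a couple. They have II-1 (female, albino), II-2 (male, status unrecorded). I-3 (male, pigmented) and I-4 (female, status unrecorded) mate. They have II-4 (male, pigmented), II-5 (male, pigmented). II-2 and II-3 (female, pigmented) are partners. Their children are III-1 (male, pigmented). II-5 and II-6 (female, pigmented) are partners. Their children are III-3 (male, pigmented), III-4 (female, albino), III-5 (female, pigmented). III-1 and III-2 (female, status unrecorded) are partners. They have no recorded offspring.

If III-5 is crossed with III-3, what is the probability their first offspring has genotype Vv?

II-5 is pigmented so carries V and passed v to III-4 (vv), so II-5 is Vv.
II-6 is pigmented so carries V and passed v to III-4 (vv), so II-6 is Vv.
III-5 is a pigmented offspring of II-5 (Vv) × II-6 (Vv), whose cross gives 1/4 VV : 1/2 Vv : 1/4 vv; conditioning on being pigmented, III-5 is VV with probability 1/3, Vv with probability 2/3.
III-3 is a pigmented offspring of II-5 (Vv) × II-6 (Vv), whose cross gives 1/4 VV : 1/2 Vv : 1/4 vv; conditioning on being pigmented, III-3 is VV with probability 1/3, Vv with probability 2/3.
Summing over parental genotype combinations, P(offspring has genotype Vv) = 2/9·1/2 + 2/9·1/2 + 4/9·1/2 = 4/9.

4/9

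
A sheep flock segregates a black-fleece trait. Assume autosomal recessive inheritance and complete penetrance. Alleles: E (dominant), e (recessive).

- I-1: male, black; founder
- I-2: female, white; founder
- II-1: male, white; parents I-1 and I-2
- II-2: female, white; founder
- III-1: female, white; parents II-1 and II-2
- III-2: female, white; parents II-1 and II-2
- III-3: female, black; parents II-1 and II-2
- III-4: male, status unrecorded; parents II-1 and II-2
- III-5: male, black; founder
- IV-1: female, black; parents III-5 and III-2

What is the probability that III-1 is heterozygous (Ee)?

2/3

II-1 is white so carries E and received e from I-1 (ee), so II-1 is Ee.
II-2 is white so carries E and passed e to III-3 (ee), so II-2 is Ee.
Their cross gives offspring ratios 1/4 EE : 1/2 Ee : 1/4 ee. Conditioning on III-1 being white, P(Ee) = 1/2 / 3/4 = 2/3.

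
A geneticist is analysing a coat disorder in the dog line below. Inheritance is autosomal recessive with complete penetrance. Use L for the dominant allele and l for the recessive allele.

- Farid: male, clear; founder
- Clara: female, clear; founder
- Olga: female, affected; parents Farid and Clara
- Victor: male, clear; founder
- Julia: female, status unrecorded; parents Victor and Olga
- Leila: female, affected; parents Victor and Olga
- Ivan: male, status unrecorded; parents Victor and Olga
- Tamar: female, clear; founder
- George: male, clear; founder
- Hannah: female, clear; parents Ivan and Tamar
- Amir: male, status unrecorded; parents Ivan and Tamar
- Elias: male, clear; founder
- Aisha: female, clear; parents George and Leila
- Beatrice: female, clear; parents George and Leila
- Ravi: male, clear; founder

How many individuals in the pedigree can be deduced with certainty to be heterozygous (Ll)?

5

Obligate heterozygotes: Farid is clear so carries L and passed l to Olga (ll), so Farid is Ll; Clara is clear so carries L and passed l to Olga (ll), so Clara is Ll; Victor is clear so carries L and passed l to Leila (ll), so Victor is Ll; Aisha is clear so carries L and received l from Leila (ll), so Aisha is Ll; Beatrice is clear so carries L and received l from Leila (ll), so Beatrice is Ll.
Every other individual is either homozygous by phenotype or has at least one consistent homozygous assignment, so the count is 5.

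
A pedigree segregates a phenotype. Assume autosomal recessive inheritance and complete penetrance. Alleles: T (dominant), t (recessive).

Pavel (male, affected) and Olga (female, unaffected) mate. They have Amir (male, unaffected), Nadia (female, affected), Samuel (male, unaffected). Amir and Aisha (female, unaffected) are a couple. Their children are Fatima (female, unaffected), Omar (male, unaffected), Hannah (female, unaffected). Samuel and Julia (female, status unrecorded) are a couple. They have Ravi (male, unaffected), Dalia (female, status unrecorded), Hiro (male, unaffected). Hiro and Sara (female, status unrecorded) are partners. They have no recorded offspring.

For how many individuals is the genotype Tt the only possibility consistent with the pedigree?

3

Obligate heterozygotes: Olga is unaffected so carries T and passed t to Nadia (tt), so Olga is Tt; Amir is unaffected so carries T and received t from Pavel (tt), so Amir is Tt; Samuel is unaffected so carries T and received t from Pavel (tt), so Samuel is Tt.
Every other individual is either homozygous by phenotype or has at least one consistent homozygous assignment, so the count is 3.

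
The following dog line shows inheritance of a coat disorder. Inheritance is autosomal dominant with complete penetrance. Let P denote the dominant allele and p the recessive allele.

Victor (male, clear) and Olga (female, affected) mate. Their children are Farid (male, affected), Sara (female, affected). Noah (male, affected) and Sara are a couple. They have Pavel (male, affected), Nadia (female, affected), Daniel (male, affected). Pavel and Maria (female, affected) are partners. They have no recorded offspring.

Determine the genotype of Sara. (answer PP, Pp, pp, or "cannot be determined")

Pp

From phenotype alone, Sara is PP or Pp.
Sara is affected so carries P and received p from Victor (pp), so Sara is Pp.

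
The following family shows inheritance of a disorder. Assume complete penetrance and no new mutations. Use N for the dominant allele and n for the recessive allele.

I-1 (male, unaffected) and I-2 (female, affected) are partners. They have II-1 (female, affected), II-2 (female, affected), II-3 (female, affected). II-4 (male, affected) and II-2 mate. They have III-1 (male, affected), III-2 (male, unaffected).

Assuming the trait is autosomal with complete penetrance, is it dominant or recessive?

II-4 and II-2 are both affected yet have an unaffected child III-2. Under a recessive model two affected parents are homozygous and every child would be affected, so the trait cannot be recessive.

dominant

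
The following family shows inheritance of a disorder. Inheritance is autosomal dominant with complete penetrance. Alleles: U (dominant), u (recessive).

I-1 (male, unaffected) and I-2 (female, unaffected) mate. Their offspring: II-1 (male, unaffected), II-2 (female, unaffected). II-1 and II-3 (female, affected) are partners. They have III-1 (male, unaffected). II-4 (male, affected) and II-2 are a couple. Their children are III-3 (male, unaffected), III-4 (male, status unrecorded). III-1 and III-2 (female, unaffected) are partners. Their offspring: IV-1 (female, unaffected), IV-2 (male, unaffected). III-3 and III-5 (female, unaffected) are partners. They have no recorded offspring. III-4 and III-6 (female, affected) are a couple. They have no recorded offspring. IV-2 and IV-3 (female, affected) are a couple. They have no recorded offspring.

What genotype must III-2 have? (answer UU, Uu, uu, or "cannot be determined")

uu

III-2 is unaffected, so III-2 is uu.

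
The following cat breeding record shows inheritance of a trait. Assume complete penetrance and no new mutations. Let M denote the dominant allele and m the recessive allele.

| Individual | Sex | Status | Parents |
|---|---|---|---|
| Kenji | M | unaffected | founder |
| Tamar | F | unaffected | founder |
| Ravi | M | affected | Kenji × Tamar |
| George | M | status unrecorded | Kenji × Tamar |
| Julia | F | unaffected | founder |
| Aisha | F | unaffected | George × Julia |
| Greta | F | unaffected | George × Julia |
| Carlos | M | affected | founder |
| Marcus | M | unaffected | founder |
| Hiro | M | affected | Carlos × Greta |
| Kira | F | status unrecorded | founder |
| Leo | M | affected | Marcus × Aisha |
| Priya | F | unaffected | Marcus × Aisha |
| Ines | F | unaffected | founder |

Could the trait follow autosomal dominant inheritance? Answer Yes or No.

Under autosomal dominant, Ravi (affected, male) cannot arise from Kenji (unaffected) × Tamar (unaffected).

No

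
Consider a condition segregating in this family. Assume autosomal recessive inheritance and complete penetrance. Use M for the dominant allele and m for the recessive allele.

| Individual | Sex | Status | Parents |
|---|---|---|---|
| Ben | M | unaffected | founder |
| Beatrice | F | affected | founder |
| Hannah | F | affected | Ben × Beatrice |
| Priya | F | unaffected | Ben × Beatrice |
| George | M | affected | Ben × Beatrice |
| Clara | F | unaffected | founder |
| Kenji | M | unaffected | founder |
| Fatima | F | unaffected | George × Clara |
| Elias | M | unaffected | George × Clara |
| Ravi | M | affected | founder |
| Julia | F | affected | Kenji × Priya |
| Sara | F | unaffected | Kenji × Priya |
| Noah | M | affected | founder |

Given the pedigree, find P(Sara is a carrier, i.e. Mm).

Kenji is unaffected so carries M and passed m to Julia (mm), so Kenji is Mm.
Priya is unaffected so carries M and received m from Beatrice (mm), so Priya is Mm.
Their cross gives offspring ratios 1/4 MM : 1/2 Mm : 1/4 mm. Conditioning on Sara being unaffected, P(Mm) = 1/2 / 3/4 = 2/3.

2/3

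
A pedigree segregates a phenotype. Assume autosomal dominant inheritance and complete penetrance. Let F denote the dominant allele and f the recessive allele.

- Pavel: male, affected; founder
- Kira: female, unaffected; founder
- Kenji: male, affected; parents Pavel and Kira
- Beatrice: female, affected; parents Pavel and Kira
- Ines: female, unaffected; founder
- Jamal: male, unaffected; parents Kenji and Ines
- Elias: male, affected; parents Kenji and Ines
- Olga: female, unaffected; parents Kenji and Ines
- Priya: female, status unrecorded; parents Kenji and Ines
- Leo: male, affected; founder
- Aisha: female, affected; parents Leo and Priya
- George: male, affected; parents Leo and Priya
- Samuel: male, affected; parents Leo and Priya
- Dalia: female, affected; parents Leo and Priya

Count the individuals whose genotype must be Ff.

3

Obligate heterozygotes: Kenji is affected so carries F and received f from Kira (ff), so Kenji is Ff; Beatrice is affected so carries F and received f from Kira (ff), so Beatrice is Ff; Elias is affected so carries F and received f from Ines (ff), so Elias is Ff.
Every other individual is either homozygous by phenotype or has at least one consistent homozygous assignment, so the count is 3.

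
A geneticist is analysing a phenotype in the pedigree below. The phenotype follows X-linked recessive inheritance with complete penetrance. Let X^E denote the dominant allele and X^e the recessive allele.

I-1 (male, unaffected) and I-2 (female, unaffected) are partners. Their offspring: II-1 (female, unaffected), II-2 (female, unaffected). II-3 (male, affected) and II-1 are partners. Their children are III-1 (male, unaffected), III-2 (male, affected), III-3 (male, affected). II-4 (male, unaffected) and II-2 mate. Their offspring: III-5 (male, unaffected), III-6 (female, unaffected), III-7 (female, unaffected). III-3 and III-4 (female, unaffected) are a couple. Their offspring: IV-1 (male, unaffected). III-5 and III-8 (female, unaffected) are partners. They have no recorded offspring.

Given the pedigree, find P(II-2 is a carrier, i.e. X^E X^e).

I-1 is unaffected, so I-1 is X^E Y.
I-2 is unaffected so carries E and passed e to II-1 (X^E X^e, whose E came from I-1), so I-2 is X^E X^e.
Their cross gives offspring ratios 1/2 X^E X^E : 1/2 X^E X^e. Conditioning on II-2 being unaffected, P(X^E X^e) = 1/2 / 1 = 1/2 before taking II-2's own offspring into account.
II-4 is unaffected, so II-4 is X^E Y.
Now use II-2's offspring. Probability of each recorded status — unaffected son III-5: 1/2 if II-2 is X^E X^e, 1 if X^E X^E. (III-6, III-7: equally likely either way, so uninformative.)
Bayes: P(X^E X^e) = 1/2·1/2 / (1/2·1/2 + 1/2·1) = 1/3.

1/3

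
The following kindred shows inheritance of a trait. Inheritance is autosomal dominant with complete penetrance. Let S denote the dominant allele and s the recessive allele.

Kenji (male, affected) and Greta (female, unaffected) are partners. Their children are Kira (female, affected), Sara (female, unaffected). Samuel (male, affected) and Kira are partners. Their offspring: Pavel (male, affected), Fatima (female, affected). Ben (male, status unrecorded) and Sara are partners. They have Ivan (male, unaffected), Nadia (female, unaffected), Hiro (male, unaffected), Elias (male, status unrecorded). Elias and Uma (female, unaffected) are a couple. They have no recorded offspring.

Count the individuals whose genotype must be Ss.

Obligate heterozygotes: Kenji is affected so carries S and passed s to Sara (ss), so Kenji is Ss; Kira is affected so carries S and received s from Greta (ss), so Kira is Ss.
Every other individual is either homozygous by phenotype or has at least one consistent homozygous assignment, so the count is 2.

2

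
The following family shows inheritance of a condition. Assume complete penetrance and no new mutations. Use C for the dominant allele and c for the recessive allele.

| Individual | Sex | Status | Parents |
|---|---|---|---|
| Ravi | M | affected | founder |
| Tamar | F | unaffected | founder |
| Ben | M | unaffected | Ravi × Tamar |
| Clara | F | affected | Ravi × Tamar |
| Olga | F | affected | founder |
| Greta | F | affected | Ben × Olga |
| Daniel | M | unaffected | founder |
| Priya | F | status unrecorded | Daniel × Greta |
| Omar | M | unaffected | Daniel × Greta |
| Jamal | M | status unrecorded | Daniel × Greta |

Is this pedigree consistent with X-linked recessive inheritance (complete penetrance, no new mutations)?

No

Under X-linked recessive, Greta (affected, female) cannot arise from Ben (unaffected) × Olga (affected).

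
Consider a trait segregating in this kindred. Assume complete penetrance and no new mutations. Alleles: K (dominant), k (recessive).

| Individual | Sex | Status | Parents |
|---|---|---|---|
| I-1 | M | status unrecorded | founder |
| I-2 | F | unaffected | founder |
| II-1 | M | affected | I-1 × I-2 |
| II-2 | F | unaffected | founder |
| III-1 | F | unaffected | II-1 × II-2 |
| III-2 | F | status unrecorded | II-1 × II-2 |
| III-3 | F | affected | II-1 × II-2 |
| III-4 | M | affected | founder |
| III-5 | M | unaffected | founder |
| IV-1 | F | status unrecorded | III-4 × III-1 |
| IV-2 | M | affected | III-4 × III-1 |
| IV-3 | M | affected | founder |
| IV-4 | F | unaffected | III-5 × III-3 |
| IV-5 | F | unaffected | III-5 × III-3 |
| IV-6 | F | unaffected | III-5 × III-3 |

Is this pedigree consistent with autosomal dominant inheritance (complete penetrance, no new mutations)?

A consistent assignment under autosomal dominant exists: I-1 KK, I-2 kk, II-1 Kk, II-2 kk, III-1 kk, III-2 Kk, III-3 Kk, III-4 KK, III-5 kk, IV-1 Kk, IV-2 Kk, IV-3 KK, IV-4 kk, IV-5 kk, IV-6 kk.
In this assignment every recorded phenotype matches its genotype and every non-founder's genotype is obtainable from its parents' genotypes, so the pedigree is consistent.

Yes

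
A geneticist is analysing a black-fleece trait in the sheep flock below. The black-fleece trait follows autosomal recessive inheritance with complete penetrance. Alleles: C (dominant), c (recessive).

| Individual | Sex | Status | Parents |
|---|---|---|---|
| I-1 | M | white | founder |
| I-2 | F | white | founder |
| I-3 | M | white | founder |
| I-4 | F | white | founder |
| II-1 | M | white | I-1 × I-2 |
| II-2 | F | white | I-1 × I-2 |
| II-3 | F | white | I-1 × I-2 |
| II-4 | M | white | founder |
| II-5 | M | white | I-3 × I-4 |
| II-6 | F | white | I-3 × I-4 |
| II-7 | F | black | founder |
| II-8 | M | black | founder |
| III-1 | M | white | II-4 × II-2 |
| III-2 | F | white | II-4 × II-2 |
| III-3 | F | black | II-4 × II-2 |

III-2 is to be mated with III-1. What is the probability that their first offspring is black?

1/9

II-4 is white so carries C and passed c to III-3 (cc), so II-4 is Cc.
II-2 is white so carries C and passed c to III-3 (cc), so II-2 is Cc.
III-2 is a white offspring of II-4 (Cc) × II-2 (Cc), whose cross gives 1/4 CC : 1/2 Cc : 1/4 cc; conditioning on being white, III-2 is CC with probability 1/3, Cc with probability 2/3.
III-1 is a white offspring of II-4 (Cc) × II-2 (Cc), whose cross gives 1/4 CC : 1/2 Cc : 1/4 cc; conditioning on being white, III-1 is CC with probability 1/3, Cc with probability 2/3.
Summing over parental genotype combinations, P(offspring is black) = 4/9·1/4 = 1/9.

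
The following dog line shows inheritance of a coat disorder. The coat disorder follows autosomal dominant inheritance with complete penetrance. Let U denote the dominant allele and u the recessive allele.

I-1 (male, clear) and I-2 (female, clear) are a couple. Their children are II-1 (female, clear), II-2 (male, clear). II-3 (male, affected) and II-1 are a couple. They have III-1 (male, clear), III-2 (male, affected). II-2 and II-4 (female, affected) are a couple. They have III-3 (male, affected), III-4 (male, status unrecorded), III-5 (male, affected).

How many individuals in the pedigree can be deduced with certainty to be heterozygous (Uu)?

4

Obligate heterozygotes: II-3 is affected so carries U and passed u to III-1 (uu), so II-3 is Uu; III-2 is affected so carries U and received u from II-1 (uu), so III-2 is Uu; III-3 is affected so carries U and received u from II-2 (uu), so III-3 is Uu; III-5 is affected so carries U and received u from II-2 (uu), so III-5 is Uu.
Every other individual is either homozygous by phenotype or has at least one consistent homozygous assignment, so the count is 4.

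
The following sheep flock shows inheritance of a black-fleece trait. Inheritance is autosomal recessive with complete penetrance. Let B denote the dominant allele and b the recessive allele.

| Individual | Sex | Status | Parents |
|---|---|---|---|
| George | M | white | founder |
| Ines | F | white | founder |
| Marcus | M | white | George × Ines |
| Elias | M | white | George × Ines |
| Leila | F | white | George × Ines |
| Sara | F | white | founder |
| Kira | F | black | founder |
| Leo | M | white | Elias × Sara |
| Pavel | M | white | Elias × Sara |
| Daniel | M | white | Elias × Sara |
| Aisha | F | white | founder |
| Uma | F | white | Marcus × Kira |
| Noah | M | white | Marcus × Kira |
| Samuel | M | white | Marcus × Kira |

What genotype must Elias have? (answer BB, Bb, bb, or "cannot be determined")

cannot be determined

Elias's phenotype allows BB or Bb, and no parent or child forces a single allele at both positions; consistent genotype assignments exist with Elias as BB or Bb.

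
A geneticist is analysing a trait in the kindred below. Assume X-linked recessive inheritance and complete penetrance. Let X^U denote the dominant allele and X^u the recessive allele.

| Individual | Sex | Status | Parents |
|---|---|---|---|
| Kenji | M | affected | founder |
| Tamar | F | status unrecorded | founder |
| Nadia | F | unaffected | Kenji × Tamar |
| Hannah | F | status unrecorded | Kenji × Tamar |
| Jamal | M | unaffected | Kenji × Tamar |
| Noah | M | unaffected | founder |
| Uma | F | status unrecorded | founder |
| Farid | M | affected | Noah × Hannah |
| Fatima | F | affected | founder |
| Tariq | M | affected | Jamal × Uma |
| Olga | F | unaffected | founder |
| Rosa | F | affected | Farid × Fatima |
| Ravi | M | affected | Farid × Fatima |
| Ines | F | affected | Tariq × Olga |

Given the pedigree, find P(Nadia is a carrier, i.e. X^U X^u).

1

Nadia is unaffected so carries U and received u from Kenji (X^u Y), so Nadia is X^U X^u, giving P(X^U X^u) = 1.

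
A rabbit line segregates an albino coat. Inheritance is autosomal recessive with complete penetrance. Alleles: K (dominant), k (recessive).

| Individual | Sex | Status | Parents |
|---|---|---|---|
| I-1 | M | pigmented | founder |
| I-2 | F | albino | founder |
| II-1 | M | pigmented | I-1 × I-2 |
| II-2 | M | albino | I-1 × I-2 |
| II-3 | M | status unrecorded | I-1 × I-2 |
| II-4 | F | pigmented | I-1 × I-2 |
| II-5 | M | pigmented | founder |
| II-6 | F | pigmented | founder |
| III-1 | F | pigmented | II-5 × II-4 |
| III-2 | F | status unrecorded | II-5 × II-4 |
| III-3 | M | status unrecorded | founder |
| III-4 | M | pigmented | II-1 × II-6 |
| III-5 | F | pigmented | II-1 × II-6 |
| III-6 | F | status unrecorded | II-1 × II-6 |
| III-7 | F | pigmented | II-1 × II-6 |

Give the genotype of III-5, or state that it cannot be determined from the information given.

cannot be determined

III-5's phenotype allows KK or Kk, and no parent or child forces a single allele at both positions; consistent genotype assignments exist with III-5 as KK or Kk.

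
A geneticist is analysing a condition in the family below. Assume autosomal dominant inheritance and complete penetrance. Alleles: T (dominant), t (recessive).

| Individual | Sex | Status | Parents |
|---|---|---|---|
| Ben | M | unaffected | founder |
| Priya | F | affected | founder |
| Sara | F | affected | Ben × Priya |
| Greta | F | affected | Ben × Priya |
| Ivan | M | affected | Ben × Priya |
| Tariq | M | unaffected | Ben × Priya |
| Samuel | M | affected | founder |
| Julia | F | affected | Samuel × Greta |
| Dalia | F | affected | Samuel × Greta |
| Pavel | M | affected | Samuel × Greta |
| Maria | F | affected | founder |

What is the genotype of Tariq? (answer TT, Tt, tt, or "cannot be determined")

tt

Tariq is unaffected, so Tariq is tt.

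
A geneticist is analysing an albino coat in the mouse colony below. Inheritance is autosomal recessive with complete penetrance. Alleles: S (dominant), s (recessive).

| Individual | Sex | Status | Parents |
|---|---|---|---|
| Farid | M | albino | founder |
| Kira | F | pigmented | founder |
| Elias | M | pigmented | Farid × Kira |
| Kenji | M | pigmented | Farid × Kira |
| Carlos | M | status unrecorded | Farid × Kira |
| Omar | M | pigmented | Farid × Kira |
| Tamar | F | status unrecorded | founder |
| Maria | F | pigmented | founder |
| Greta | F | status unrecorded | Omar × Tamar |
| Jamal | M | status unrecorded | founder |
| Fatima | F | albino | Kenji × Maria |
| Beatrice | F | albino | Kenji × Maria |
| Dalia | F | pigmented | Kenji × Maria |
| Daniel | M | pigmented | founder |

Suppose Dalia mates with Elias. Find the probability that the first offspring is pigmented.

5/6

Kenji is pigmented so carries S and received s from Farid (ss), so Kenji is Ss.
Maria is pigmented so carries S and passed s to Fatima (ss), so Maria is Ss.
Dalia is a pigmented offspring of Kenji (Ss) × Maria (Ss), whose cross gives 1/4 SS : 1/2 Ss : 1/4 ss; conditioning on being pigmented, Dalia is SS with probability 1/3, Ss with probability 2/3.
Elias is pigmented so carries S and received s from Farid (ss), so Elias is Ss.
Summing over parental genotype combinations, P(offspring is pigmented) = 1/3·1 + 2/3·3/4 = 5/6.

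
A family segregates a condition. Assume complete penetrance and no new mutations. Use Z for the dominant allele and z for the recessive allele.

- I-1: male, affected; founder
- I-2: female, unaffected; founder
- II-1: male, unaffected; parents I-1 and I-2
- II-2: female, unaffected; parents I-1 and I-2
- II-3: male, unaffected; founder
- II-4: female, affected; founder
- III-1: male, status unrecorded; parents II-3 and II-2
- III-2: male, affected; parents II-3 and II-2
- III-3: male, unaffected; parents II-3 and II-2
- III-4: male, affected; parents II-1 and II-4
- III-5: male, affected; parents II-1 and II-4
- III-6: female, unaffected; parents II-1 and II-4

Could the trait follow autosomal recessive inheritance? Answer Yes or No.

A consistent assignment under autosomal recessive exists: I-1 zz, I-2 ZZ, II-1 Zz, II-2 Zz, II-3 Zz, II-4 zz, III-1 ZZ, III-2 zz, III-3 ZZ, III-4 zz, III-5 zz, III-6 Zz.
In this assignment every recorded phenotype matches its genotype and every non-founder's genotype is obtainable from its parents' genotypes, so the pedigree is consistent.

Yes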